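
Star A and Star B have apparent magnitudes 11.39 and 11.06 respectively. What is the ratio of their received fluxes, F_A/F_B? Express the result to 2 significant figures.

F_A/F_B ≈ 0.74

Magnitude difference = 0.33
Flux ratio = 10^(−0.4 Δm) = 10^(−0.4 × 0.33) = 10^-0.132 = 0.7379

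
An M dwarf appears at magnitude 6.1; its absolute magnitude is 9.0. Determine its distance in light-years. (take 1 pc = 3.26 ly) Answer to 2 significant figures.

d ≈ 8.6 ly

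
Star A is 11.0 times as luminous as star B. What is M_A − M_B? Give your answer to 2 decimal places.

Pogson: ΔM = −2.5 log₁₀(ratio) = −2.5 log₁₀(11.0) = −2.5 × 1.0414 = -2.603
Star A is brighter, so it has the smaller magnitude: the difference is negative.

M_A − M_B ≈ -2.60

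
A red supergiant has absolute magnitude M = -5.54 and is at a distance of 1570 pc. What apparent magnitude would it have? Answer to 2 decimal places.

m = M + 5 log₁₀ d − 5 = -5.54 + 5·3.1959 − 5 = 5.439

m ≈ 5.44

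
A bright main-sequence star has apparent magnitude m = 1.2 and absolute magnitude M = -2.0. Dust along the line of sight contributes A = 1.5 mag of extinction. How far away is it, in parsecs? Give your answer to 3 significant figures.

d ≈ 21.9 pc

m − M = 5 log₁₀(d/10 pc) + A  ⇒  1.2 − (-2.0) − 1.5 = 5 log₁₀(d/10)
1.700 = 5 log₁₀(d/10)
log₁₀ d = (m − M − A)/5 + 1 = 1.3400
d = 10^1.3400 = 21.88 pc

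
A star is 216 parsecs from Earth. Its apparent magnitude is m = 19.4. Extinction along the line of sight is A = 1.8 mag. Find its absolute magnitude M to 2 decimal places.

M ≈ 10.93

5 log₁₀(d/10 pc) = 5 log₁₀(216.0) − 5 = 6.672
M = m − 5 log₁₀(d/10) − A = 19.4 − 6.672 − 1.8 = 10.928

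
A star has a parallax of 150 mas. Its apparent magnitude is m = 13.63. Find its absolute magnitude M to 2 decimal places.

p = 150 mas = 0.150″ → d = 1/p = 6.667 pc
5 log₁₀(d/10 pc) = 5 log₁₀(6.667) − 5 = -0.880
M = m − 5 log₁₀(d/10) = 13.63 + 0.880 = 14.510

M ≈ 14.51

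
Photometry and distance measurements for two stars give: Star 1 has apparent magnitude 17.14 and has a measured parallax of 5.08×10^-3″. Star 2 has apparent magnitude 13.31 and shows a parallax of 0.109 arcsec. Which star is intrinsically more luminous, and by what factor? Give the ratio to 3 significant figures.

Star 1 is more luminous, by a factor of 13.5.

Star 1: d = 1/p = 1/5.08×10^-3″ = 196.9 pc
Star 1: M = m − 5 log₁₀ d + 5 = 17.14 − 5·2.2941 + 5 = 10.669
Star 2: d = 1/p = 1/0.109″ = 9.174 pc
Star 2: M = m − 5 log₁₀ d + 5 = 13.31 − 5·0.9626 + 5 = 13.497
ΔM = M_1 − M_2 = 10.669 − (13.497) = -2.828; smaller M is more luminous → Star 1.
L ratio = 10^(0.4 |ΔM|) = 10^1.131 = 13.52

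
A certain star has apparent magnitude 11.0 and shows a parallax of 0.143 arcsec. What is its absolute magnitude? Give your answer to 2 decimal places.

M ≈ 11.78

d = 1/p = 1/0.143″ = 6.993 pc
5 log₁₀(d/10 pc) = 5 log₁₀(6.993) − 5 = -0.777
M = m − 5 log₁₀(d/10) = 11.0 + 0.777 = 11.777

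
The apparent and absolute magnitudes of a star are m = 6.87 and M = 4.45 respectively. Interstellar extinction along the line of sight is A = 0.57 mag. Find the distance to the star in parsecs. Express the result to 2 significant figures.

d ≈ 23 pc

m − M = 5 log₁₀(d/10 pc) + A  ⇒  6.87 − (4.45) − 0.57 = 5 log₁₀(d/10)
1.850 = 5 log₁₀(d/10)
log₁₀ d = (m − M − A)/5 + 1 = 1.3700
d = 10^1.3700 = 23.44 pc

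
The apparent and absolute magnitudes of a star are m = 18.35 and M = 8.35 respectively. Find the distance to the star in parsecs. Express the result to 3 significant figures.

μ = m − M = 10.000
m − M = 5 log₁₀ d − 5
log₁₀ d = (m − M)/5 + 1 = 3.0000
d = 10^3.0000 = 1000 pc

d ≈ 1000 pc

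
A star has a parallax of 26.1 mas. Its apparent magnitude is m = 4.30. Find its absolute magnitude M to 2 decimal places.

M ≈ 1.38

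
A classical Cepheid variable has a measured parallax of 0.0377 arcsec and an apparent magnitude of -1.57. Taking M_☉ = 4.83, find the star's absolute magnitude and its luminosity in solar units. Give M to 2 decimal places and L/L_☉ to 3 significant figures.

d = 1/p = 1/0.0377″ = 26.53 pc
M = m − 5 log₁₀ d + 5 = -1.57 − 5·1.4237 + 5 = -3.688
M − M_☉ = -3.688 − 4.83 = -8.518
L/L_☉ = 10^(−0.4 × -8.518) = 2555

M ≈ -3.69; L/L_☉ ≈ 2550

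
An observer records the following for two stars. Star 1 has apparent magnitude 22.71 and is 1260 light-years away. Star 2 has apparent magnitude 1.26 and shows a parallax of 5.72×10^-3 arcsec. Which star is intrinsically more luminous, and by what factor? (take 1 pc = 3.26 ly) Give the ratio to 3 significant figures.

Star 2 is more luminous, by a factor of 7.78×10^7.

Star 1: d = 1260 ly / 3.26 = 386.5 pc
Star 1: M = m − 5 log₁₀ d + 5 = 22.71 − 5·2.5872 + 5 = 14.774
Star 2: d = 1/p = 1/5.72×10^-3″ = 174.8 pc
Star 2: M = m − 5 log₁₀ d + 5 = 1.26 − 5·2.2426 + 5 = -4.953
ΔM = M_1 − M_2 = 14.774 − (-4.953) = 19.727; smaller M is more luminous → Star 2.
L ratio = 10^(0.4 |ΔM|) = 10^7.891 = 7.779×10^7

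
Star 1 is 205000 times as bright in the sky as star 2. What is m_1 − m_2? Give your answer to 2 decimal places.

m_1 − m_2 ≈ -13.28

Pogson: Δm = −2.5 log₁₀(ratio) = −2.5 log₁₀(205000) = −2.5 × 5.3118 = -13.279
Star 1 is brighter, so it has the smaller magnitude: the difference is negative.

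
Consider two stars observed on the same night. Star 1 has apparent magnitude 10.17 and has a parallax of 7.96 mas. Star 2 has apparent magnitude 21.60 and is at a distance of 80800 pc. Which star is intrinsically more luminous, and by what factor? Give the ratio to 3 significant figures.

Star 2 is more luminous, by a factor of 11.1.

Star 1: p = 7.96 mas = 7.96×10^-3″ → d = 1/p = 125.6 pc
Star 1: M = m − 5 log₁₀ d + 5 = 10.17 − 5·2.0991 + 5 = 4.675
Star 2: M = m − 5 log₁₀ d + 5 = 21.60 − 5·4.9074 + 5 = 2.063
ΔM = M_1 − M_2 = 4.675 − (2.063) = 2.612; smaller M is more luminous → Star 2.
L ratio = 10^(0.4 |ΔM|) = 10^1.045 = 11.08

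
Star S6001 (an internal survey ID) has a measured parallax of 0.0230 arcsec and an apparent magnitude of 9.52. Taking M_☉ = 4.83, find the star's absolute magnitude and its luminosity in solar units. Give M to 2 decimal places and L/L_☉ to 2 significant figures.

M ≈ 6.33; L/L_☉ ≈ 0.25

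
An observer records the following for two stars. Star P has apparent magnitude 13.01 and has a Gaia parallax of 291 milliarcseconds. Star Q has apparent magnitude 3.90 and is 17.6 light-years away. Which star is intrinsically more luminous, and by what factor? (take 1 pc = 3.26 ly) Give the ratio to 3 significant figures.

Star Q is more luminous, by a factor of 10900.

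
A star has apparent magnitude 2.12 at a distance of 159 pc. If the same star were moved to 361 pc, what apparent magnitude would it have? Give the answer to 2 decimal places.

m ≈ 3.90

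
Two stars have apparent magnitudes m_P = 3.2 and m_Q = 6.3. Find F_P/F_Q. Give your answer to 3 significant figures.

Δm = 3.2 − (6.3) = -3.1
Flux ratio = 10^(−0.4 Δm) = 10^(−0.4 × -3.1) = 10^1.240 = 17.38

F_P/F_Q ≈ 17.4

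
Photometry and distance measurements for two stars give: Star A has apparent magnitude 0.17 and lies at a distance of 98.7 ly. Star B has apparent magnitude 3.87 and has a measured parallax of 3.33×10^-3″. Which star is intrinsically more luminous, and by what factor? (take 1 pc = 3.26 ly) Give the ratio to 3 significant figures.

Star B is more luminous, by a factor of 3.26.

Star A: d = 98.7 ly / 3.26 = 30.28 pc
Star A: M = m − 5 log₁₀ d + 5 = 0.17 − 5·1.4811 + 5 = -2.235
Star B: d = 1/p = 1/3.33×10^-3″ = 300.3 pc
Star B: M = m − 5 log₁₀ d + 5 = 3.87 − 5·2.4776 + 5 = -3.518
ΔM = M_A − M_B = -2.235 − (-3.518) = 1.282; smaller M is more luminous → Star B.
L ratio = 10^(0.4 |ΔM|) = 10^0.513 = 3.258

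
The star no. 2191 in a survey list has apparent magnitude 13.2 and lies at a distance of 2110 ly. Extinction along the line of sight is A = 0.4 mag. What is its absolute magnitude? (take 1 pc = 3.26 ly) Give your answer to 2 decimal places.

d = 2110 ly / 3.26 = 647.2 pc
5 log₁₀(d/10 pc) = 5 log₁₀(647.2) − 5 = 9.055
M = m − 5 log₁₀(d/10) − A = 13.2 − 9.055 − 0.4 = 3.745

M ≈ 3.74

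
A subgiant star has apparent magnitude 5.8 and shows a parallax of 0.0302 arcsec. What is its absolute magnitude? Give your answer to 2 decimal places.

M ≈ 3.20

d = 1/p = 1/0.0302″ = 33.11 pc
5 log₁₀(d/10 pc) = 5 log₁₀(33.11) − 5 = 2.600
M = m − 5 log₁₀(d/10) = 5.8 − 2.600 = 3.200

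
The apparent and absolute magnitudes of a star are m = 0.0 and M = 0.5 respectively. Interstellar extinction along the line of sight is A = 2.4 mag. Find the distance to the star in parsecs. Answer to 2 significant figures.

d ≈ 2.6 pc

m − M = 5 log₁₀(d/10 pc) + A  ⇒  0.0 − (0.5) − 2.4 = 5 log₁₀(d/10)
-2.900 = 5 log₁₀(d/10)
log₁₀ d = (m − M − A)/5 + 1 = 0.4200
d = 10^0.4200 = 2.630 pc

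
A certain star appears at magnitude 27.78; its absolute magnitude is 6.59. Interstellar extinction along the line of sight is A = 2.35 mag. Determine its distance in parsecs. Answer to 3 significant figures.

d ≈ 58600 pc

m − M = 5 log₁₀(d/10 pc) + A  ⇒  27.78 − (6.59) − 2.35 = 5 log₁₀(d/10)
18.840 = 5 log₁₀(d/10)
log₁₀ d = (m − M − A)/5 + 1 = 4.7680
d = 10^4.7680 = 58610 pc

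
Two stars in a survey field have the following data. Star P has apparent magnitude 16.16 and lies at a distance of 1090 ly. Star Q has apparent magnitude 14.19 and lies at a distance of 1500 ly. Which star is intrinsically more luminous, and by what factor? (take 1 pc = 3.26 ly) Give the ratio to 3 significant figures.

Star Q is more luminous, by a factor of 11.6.

Star P: d = 1090 ly / 3.26 = 334.4 pc
Star P: M = m − 5 log₁₀ d + 5 = 16.16 − 5·2.5242 + 5 = 8.539
Star Q: d = 1500 ly / 3.26 = 460.1 pc
Star Q: M = m − 5 log₁₀ d + 5 = 14.19 − 5·2.6629 + 5 = 5.876
ΔM = M_P − M_Q = 8.539 − (5.876) = 2.663; smaller M is more luminous → Star Q.
L ratio = 10^(0.4 |ΔM|) = 10^1.065 = 11.62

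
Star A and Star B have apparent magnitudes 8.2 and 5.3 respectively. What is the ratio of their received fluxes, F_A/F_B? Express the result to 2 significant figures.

F_A/F_B ≈ 0.069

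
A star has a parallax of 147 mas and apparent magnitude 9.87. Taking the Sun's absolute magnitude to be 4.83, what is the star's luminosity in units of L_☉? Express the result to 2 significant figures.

L/L_☉ ≈ 4.5×10^-3

d = 1/p = 1000/147 mas = 6.803 pc
M = m − 5 log₁₀ d + 5 = 9.87 − 5·0.8327 + 5 = 10.707
M − M_☉ = 10.707 − 4.83 = 5.877
L/L_☉ = 10^(−0.4 × 5.877) = 4.460×10^-3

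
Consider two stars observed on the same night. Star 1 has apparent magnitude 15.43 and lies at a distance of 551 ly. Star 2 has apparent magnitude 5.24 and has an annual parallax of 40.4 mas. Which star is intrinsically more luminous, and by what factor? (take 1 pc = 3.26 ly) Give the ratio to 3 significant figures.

Star 1: d = 551 ly / 3.26 = 169.0 pc
Star 1: M = m − 5 log₁₀ d + 5 = 15.43 − 5·2.2279 + 5 = 9.290
Star 2: p = 40.4 mas = 0.0404″ → d = 1/p = 24.75 pc
Star 2: M = m − 5 log₁₀ d + 5 = 5.24 − 5·1.3936 + 5 = 3.272
ΔM = M_1 − M_2 = 9.290 − (3.272) = 6.018; smaller M is more luminous → Star 2.
L ratio = 10^(0.4 |ΔM|) = 10^2.407 = 255.5

Star 2 is more luminous, by a factor of 255.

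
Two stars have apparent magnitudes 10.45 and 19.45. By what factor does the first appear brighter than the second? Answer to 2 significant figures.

Magnitude difference = -9.00
Flux ratio = 10^(−0.4 Δm) = 10^(−0.4 × -9.00) = 10^3.600 = 3981

4000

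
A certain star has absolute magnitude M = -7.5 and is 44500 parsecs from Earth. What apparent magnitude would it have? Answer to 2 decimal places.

m = M + 5 log₁₀ d − 5 = -7.5 + 5·4.6484 − 5 = 10.742

m ≈ 10.74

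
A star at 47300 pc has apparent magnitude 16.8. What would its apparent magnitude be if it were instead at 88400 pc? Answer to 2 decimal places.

Flux ∝ 1/d², so Δm = 5 log₁₀(d₂/d₁) = 5 log₁₀(88400/47300) = 1.358
m₂ = m₁ + Δm = 16.8 + (1.358) = 18.158

m ≈ 18.16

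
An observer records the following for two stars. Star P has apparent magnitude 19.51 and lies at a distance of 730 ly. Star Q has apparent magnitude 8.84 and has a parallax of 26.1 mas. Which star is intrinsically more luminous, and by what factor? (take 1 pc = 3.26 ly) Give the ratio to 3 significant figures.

Star Q is more luminous, by a factor of 543.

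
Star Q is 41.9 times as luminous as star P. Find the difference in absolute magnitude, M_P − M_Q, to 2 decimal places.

M_P − M_Q ≈ 4.06

Pogson: ΔM = −2.5 log₁₀(ratio) = −2.5 log₁₀(41.9) = −2.5 × 1.6222 = -4.056
Star Q is brighter so has the smaller magnitude: M_P − M_Q is positive.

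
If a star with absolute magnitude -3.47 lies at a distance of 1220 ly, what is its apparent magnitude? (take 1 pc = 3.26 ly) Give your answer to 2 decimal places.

d = 1220 ly / 3.26 = 374.2 pc
m = M + 5 log₁₀ d − 5 = -3.47 + 5·2.5731 − 5 = 4.396

m ≈ 4.40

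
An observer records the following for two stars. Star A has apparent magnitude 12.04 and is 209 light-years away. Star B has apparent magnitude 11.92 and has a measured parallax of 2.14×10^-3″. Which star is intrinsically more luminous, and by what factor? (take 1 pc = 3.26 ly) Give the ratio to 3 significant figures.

Star A: d = 209 ly / 3.26 = 64.11 pc
Star A: M = m − 5 log₁₀ d + 5 = 12.04 − 5·1.8069 + 5 = 8.005
Star B: d = 1/p = 1/2.14×10^-3″ = 467.3 pc
Star B: M = m − 5 log₁₀ d + 5 = 11.92 − 5·2.6696 + 5 = 3.572
ΔM = M_A − M_B = 8.005 − (3.572) = 4.433; smaller M is more luminous → Star B.
L ratio = 10^(0.4 |ΔM|) = 10^1.773 = 59.34

Star B is more luminous, by a factor of 59.3.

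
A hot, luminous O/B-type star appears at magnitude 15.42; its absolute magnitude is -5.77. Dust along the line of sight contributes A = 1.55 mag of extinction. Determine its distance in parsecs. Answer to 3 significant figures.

m − M = 5 log₁₀(d/10 pc) + A  ⇒  15.42 − (-5.77) − 1.55 = 5 log₁₀(d/10)
19.640 = 5 log₁₀(d/10)
log₁₀ d = (m − M − A)/5 + 1 = 4.9280
d = 10^4.9280 = 84720 pc

d ≈ 84700 pc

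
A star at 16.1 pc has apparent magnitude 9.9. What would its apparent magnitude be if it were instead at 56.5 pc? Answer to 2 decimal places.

m ≈ 12.63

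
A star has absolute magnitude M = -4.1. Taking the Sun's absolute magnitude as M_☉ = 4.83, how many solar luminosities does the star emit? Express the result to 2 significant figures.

L/L_☉ ≈ 3700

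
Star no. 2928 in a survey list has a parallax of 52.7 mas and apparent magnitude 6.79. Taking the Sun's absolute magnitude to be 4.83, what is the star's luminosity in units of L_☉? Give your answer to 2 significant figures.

L/L_☉ ≈ 0.59

d = 1/p = 1000/52.7 mas = 18.98 pc
M = m − 5 log₁₀ d + 5 = 6.79 − 5·1.2782 + 5 = 5.399
M − M_☉ = 5.399 − 4.83 = 0.569
L/L_☉ = 10^(−0.4 × 0.569) = 0.5921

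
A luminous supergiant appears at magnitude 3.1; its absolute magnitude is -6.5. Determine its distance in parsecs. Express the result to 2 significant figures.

Distance modulus: m − M = 3.1 − (-6.5) = 9.600
m − M = 5 log₁₀ d − 5
log₁₀ d = (m − M)/5 + 1 = 2.9200
d = 10^2.9200 = 831.8 pc

d ≈ 830 pc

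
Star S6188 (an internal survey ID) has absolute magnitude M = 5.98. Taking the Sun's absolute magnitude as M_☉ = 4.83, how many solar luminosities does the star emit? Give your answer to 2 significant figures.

L/L_☉ ≈ 0.35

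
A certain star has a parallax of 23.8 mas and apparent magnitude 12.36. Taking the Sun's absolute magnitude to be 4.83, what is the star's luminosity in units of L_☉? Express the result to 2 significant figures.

d = 1/p = 1000/23.8 mas = 42.02 pc
M = m − 5 log₁₀ d + 5 = 12.36 − 5·1.6234 + 5 = 9.243
M − M_☉ = 9.243 − 4.83 = 4.413
L/L_☉ = 10^(−0.4 × 4.413) = 0.01717

L/L_☉ ≈ 0.017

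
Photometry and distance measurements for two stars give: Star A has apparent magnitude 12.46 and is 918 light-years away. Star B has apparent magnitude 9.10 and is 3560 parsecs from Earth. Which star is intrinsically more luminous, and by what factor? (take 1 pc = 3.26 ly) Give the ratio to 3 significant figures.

Star B is more luminous, by a factor of 3530.

Star A: d = 918 ly / 3.26 = 281.6 pc
Star A: M = m − 5 log₁₀ d + 5 = 12.46 − 5·2.4496 + 5 = 5.212
Star B: M = m − 5 log₁₀ d + 5 = 9.10 − 5·3.5514 + 5 = -3.657
ΔM = M_A − M_B = 5.212 − (-3.657) = 8.869; smaller M is more luminous → Star B.
L ratio = 10^(0.4 |ΔM|) = 10^3.548 = 3529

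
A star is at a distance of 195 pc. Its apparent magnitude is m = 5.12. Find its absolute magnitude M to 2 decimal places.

M ≈ -1.33

5 log₁₀(d/10 pc) = 5 log₁₀(195.0) − 5 = 6.450
M = m − 5 log₁₀(d/10) = 5.12 − 6.450 = -1.330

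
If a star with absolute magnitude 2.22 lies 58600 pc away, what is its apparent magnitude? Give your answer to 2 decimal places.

m ≈ 21.06

m = M + 5 log₁₀ d − 5 = 2.22 + 5·4.7679 − 5 = 21.059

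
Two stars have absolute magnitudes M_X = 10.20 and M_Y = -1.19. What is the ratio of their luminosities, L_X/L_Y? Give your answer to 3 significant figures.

L_X/L_Y ≈ 2.78×10^-5

ΔM = M_X − M_Y = 11.39
L_X/L_Y = 10^(−0.4 ΔM) = 10^-4.556 = 2.780×10^-5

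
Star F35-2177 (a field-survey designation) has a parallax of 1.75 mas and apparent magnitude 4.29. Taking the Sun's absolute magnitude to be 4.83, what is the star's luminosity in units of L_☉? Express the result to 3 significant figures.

L/L_☉ ≈ 5370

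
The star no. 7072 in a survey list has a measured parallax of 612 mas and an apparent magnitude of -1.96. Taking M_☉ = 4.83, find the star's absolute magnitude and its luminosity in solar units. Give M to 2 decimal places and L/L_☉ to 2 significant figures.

d = 1/p = 1000/612 mas = 1.634 pc
M = m − 5 log₁₀ d + 5 = -1.96 − 5·0.2132 + 5 = 1.974
M − M_☉ = 1.974 − 4.83 = -2.856
L/L_☉ = 10^(−0.4 × -2.856) = 13.88

M ≈ 1.97; L/L_☉ ≈ 14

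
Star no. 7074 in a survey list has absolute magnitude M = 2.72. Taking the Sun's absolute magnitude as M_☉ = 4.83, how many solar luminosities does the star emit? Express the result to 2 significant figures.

L/L_☉ ≈ 7.0

M − M_☉ = 2.72 − 4.83 = -2.110
L/L_☉ = 10^(−0.4 (M − M_☉)) = 10^0.844 = 6.982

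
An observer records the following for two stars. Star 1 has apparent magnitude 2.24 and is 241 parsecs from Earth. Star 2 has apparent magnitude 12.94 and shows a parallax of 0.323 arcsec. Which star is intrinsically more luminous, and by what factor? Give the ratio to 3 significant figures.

Star 1 is more luminous, by a factor of 1.15×10^8.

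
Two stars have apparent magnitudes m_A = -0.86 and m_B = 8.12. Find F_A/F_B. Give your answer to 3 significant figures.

Magnitude difference = -8.98
Flux ratio = 10^(−0.4 Δm) = 10^(−0.4 × -8.98) = 10^3.592 = 3908

F_A/F_B ≈ 3910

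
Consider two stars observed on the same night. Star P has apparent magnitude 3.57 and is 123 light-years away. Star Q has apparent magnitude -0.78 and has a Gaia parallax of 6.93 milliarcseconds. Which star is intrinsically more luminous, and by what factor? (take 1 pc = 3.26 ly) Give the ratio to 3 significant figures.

Star P: d = 123 ly / 3.26 = 37.73 pc
Star P: M = m − 5 log₁₀ d + 5 = 3.57 − 5·1.5767 + 5 = 0.687
Star Q: p = 6.93 mas = 6.93×10^-3″ → d = 1/p = 144.3 pc
Star Q: M = m − 5 log₁₀ d + 5 = -0.78 − 5·2.1593 + 5 = -6.576
ΔM = M_P − M_Q = 0.687 − (-6.576) = 7.263; smaller M is more luminous → Star Q.
L ratio = 10^(0.4 |ΔM|) = 10^2.905 = 803.8

Star Q is more luminous, by a factor of 804.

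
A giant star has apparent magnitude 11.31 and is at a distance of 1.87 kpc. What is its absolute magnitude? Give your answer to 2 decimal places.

M ≈ -0.05

d = 1.87 kpc = 1870 pc
5 log₁₀(d/10 pc) = 5 log₁₀(1870) − 5 = 11.359
M = m − 5 log₁₀(d/10) = 11.31 − 11.359 = -0.049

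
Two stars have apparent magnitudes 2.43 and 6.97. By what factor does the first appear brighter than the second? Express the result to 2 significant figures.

Δm = 2.43 − (6.97) = -4.54
Flux ratio = 10^(−0.4 Δm) = 10^(−0.4 × -4.54) = 10^1.816 = 65.46

65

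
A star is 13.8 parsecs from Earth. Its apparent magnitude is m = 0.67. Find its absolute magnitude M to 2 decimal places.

M ≈ -0.03

5 log₁₀(d/10 pc) = 5 log₁₀(13.80) − 5 = 0.699
M = m − 5 log₁₀(d/10) = 0.67 − 0.699 = -0.029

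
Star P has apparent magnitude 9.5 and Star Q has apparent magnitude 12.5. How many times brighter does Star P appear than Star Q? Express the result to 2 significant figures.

16

Magnitude difference = -3.0
Flux ratio = 10^(−0.4 Δm) = 10^(−0.4 × -3.0) = 10^1.200 = 15.85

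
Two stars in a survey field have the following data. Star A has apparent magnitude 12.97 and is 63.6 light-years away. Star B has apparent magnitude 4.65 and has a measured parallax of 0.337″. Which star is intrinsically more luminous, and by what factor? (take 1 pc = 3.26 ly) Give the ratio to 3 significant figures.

Star B is more luminous, by a factor of 49.2.

Star A: d = 63.6 ly / 3.26 = 19.51 pc
Star A: M = m − 5 log₁₀ d + 5 = 12.97 − 5·1.2902 + 5 = 11.519
Star B: d = 1/p = 1/0.337″ = 2.967 pc
Star B: M = m − 5 log₁₀ d + 5 = 4.65 − 5·0.4724 + 5 = 7.288
ΔM = M_A − M_B = 11.519 − (7.288) = 4.231; smaller M is more luminous → Star B.
L ratio = 10^(0.4 |ΔM|) = 10^1.692 = 49.23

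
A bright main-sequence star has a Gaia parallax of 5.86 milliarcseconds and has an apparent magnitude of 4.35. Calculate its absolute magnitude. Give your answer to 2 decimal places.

M ≈ -1.81

p = 5.86 mas = 5.86×10^-3″ → d = 1/p = 170.6 pc
5 log₁₀(d/10 pc) = 5 log₁₀(170.6) − 5 = 6.161
M = m − 5 log₁₀(d/10) = 4.35 − 6.161 = -1.811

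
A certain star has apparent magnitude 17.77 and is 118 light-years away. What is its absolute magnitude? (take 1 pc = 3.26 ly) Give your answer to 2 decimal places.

d = 118 ly / 3.26 = 36.20 pc
5 log₁₀(d/10 pc) = 5 log₁₀(36.20) − 5 = 2.793
M = m − 5 log₁₀(d/10) = 17.77 − 2.793 = 14.977

M ≈ 14.98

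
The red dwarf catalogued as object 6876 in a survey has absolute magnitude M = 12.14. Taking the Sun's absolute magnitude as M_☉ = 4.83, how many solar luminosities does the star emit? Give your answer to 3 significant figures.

M − M_☉ = 12.14 − 4.83 = 7.310
L/L_☉ = 10^(−0.4 (M − M_☉)) = 10^-2.924 = 1.191×10^-3

L/L_☉ ≈ 1.19×10^-3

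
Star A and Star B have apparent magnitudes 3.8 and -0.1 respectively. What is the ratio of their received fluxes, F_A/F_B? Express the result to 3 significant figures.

F_A/F_B ≈ 0.0275

Magnitude difference = 3.9
Flux ratio = 10^(−0.4 Δm) = 10^(−0.4 × 3.9) = 10^-1.560 = 0.02754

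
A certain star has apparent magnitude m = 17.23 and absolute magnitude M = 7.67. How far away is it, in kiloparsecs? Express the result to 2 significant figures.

d ≈ 0.82 kpc

Distance modulus: m − M = 17.23 − (7.67) = 9.560
m − M = 5 log₁₀ d − 5
log₁₀ d = (m − M)/5 + 1 = 2.9120
d = 10^2.9120 = 816.6 pc
= 0.8166 kpc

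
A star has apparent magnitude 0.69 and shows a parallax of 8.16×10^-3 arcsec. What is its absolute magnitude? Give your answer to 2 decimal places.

d = 1/p = 1/8.16×10^-3″ = 122.5 pc
5 log₁₀(d/10 pc) = 5 log₁₀(122.5) − 5 = 5.442
M = m − 5 log₁₀(d/10) = 0.69 − 5.442 = -4.752

M ≈ -4.75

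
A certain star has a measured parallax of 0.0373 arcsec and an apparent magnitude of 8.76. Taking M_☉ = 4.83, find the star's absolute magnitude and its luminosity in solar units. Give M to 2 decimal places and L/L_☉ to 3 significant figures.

d = 1/p = 1/0.0373″ = 26.81 pc
M = m − 5 log₁₀ d + 5 = 8.76 − 5·1.4283 + 5 = 6.619
M − M_☉ = 6.619 − 4.83 = 1.789
L/L_☉ = 10^(−0.4 × 1.789) = 0.1926

M ≈ 6.62; L/L_☉ ≈ 0.193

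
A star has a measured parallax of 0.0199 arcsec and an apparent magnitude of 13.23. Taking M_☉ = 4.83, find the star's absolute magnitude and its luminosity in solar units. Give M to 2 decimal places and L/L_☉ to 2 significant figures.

d = 1/p = 1/0.0199″ = 50.25 pc
M = m − 5 log₁₀ d + 5 = 13.23 − 5·1.7011 + 5 = 9.724
M − M_☉ = 9.724 − 4.83 = 4.894
L/L_☉ = 10^(−0.4 × 4.894) = 0.01102

M ≈ 9.72; L/L_☉ ≈ 0.011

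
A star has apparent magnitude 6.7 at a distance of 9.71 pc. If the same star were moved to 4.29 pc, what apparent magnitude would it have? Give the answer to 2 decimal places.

m ≈ 4.93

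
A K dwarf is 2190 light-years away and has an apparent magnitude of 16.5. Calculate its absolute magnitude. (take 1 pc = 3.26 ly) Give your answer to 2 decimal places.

M ≈ 7.36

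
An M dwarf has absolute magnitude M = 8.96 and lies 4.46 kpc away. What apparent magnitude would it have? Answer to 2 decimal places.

d = 4.46 kpc = 4460 pc
m = M + 5 log₁₀ d − 5 = 8.96 + 5·3.6493 − 5 = 22.207

m ≈ 22.21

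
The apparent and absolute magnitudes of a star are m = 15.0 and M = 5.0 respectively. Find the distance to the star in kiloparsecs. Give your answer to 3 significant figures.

μ = m − M = 10.000
m − M = 5 log₁₀ d − 5
log₁₀ d = (m − M)/5 + 1 = 3.0000
d = 10^3.0000 = 1000 pc
= 1.000 kpc

d ≈ 1.00 kpc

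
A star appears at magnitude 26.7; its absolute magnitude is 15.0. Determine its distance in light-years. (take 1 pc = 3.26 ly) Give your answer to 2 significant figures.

d ≈ 7100 ly

Distance modulus: m − M = 26.7 − (15.0) = 11.700
m − M = 5 log₁₀ d − 5
log₁₀ d = (m − M)/5 + 1 = 3.3400
d = 10^3.3400 = 2188 pc
= 7132 ly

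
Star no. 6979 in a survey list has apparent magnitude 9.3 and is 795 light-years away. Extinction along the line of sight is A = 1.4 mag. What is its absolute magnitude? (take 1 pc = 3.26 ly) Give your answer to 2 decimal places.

d = 795 ly / 3.26 = 243.9 pc
5 log₁₀(d/10 pc) = 5 log₁₀(243.9) − 5 = 6.936
M = m − 5 log₁₀(d/10) − A = 9.3 − 6.936 − 1.4 = 0.964

M ≈ 0.96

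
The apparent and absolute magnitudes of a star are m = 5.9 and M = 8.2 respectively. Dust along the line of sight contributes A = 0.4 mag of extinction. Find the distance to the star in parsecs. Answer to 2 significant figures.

d ≈ 2.9 pc

m − M = 5 log₁₀(d/10 pc) + A  ⇒  5.9 − (8.2) − 0.4 = 5 log₁₀(d/10)
-2.700 = 5 log₁₀(d/10)
log₁₀ d = (m − M − A)/5 + 1 = 0.4600
d = 10^0.4600 = 2.884 pc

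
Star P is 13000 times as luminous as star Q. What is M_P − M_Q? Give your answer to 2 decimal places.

M_P − M_Q ≈ -10.28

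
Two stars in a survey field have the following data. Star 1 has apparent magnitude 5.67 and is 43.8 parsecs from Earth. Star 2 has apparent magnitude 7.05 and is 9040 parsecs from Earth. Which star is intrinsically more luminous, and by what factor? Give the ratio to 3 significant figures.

Star 1: M = m − 5 log₁₀ d + 5 = 5.67 − 5·1.6415 + 5 = 2.463
Star 2: M = m − 5 log₁₀ d + 5 = 7.05 − 5·3.9562 + 5 = -7.731
ΔM = M_1 − M_2 = 2.463 − (-7.731) = 10.193; smaller M is more luminous → Star 2.
L ratio = 10^(0.4 |ΔM|) = 10^4.077 = 11950

Star 2 is more luminous, by a factor of 12000.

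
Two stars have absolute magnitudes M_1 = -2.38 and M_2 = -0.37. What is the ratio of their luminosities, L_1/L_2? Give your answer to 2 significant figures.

L_1/L_2 ≈ 6.4

ΔM = M_1 − M_2 = -2.01
L_1/L_2 = 10^(−0.4 ΔM) = 10^0.804 = 6.368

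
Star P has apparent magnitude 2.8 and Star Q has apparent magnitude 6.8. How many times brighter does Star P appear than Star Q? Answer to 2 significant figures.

40

Δm = 2.8 − (6.8) = -4.0
Flux ratio = 10^(−0.4 Δm) = 10^(−0.4 × -4.0) = 10^1.600 = 39.81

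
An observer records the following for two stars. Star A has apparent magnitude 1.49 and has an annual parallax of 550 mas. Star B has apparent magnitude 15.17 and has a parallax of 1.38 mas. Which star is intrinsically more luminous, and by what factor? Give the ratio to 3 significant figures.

Star A is more luminous, by a factor of 1.87.

Star A: p = 550 mas = 0.550″ → d = 1/p = 1.818 pc
Star A: M = m − 5 log₁₀ d + 5 = 1.49 − 5·0.2596 + 5 = 5.192
Star B: p = 1.38 mas = 1.38×10^-3″ → d = 1/p = 724.6 pc
Star B: M = m − 5 log₁₀ d + 5 = 15.17 − 5·2.8601 + 5 = 5.869
ΔM = M_A − M_B = 5.192 − (5.869) = -0.678; smaller M is more luminous → Star A.
L ratio = 10^(0.4 |ΔM|) = 10^0.271 = 1.867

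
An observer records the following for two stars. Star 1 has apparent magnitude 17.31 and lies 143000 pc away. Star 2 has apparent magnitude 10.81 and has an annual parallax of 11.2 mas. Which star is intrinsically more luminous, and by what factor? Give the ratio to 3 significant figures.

Star 1: M = m − 5 log₁₀ d + 5 = 17.31 − 5·5.1553 + 5 = -3.467
Star 2: p = 11.2 mas = 0.0112″ → d = 1/p = 89.29 pc
Star 2: M = m − 5 log₁₀ d + 5 = 10.81 − 5·1.9508 + 5 = 6.056
ΔM = M_1 − M_2 = -3.467 − (6.056) = -9.523; smaller M is more luminous → Star 1.
L ratio = 10^(0.4 |ΔM|) = 10^3.809 = 6443

Star 1 is more luminous, by a factor of 6440.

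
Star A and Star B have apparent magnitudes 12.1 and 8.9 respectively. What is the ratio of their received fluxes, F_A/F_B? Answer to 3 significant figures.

F_A/F_B ≈ 0.0525

Δm = 12.1 − (8.9) = 3.2
Flux ratio = 10^(−0.4 Δm) = 10^(−0.4 × 3.2) = 10^-1.280 = 0.05248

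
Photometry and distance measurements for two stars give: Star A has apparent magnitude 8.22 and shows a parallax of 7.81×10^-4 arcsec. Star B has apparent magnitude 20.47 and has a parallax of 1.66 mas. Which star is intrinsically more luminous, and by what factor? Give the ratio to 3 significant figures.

Star A is more luminous, by a factor of 359000.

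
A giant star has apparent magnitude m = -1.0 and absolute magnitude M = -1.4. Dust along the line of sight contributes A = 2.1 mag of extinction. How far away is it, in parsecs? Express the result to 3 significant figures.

m − M = 5 log₁₀(d/10 pc) + A  ⇒  -1.0 − (-1.4) − 2.1 = 5 log₁₀(d/10)
-1.700 = 5 log₁₀(d/10)
log₁₀ d = (m − M − A)/5 + 1 = 0.6600
d = 10^0.6600 = 4.571 pc

d ≈ 4.57 pc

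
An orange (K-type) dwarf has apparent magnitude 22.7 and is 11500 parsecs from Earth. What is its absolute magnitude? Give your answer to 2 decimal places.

M ≈ 7.40

5 log₁₀(d/10 pc) = 5 log₁₀(11500) − 5 = 15.303
M = m − 5 log₁₀(d/10) = 22.7 − 15.303 = 7.397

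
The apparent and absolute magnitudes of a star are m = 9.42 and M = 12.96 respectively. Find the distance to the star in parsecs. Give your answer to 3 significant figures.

d ≈ 1.96 pc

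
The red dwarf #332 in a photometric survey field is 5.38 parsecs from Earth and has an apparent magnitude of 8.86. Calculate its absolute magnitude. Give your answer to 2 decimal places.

M ≈ 10.21

5 log₁₀(d/10 pc) = 5 log₁₀(5.380) − 5 = -1.346
M = m − 5 log₁₀(d/10) = 8.86 + 1.346 = 10.206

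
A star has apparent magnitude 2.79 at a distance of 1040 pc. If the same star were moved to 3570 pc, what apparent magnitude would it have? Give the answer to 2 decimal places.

m ≈ 5.47

Flux ∝ 1/d², so Δm = 5 log₁₀(d₂/d₁) = 5 log₁₀(3570/1040) = 2.678
m₂ = m₁ + Δm = 2.79 + (2.678) = 5.468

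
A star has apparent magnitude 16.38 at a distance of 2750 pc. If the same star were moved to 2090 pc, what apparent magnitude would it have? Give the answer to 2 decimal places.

m ≈ 15.78

Flux ∝ 1/d², so Δm = 5 log₁₀(d₂/d₁) = 5 log₁₀(2090/2750) = -0.596
m₂ = m₁ + Δm = 16.38 + (-0.596) = 15.784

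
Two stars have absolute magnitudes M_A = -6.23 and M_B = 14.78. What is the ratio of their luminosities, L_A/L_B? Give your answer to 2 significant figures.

L_A/L_B ≈ 2.5×10^8

ΔM = M_A − M_B = -21.01
L_A/L_B = 10^(−0.4 ΔM) = 10^8.404 = 2.535×10^8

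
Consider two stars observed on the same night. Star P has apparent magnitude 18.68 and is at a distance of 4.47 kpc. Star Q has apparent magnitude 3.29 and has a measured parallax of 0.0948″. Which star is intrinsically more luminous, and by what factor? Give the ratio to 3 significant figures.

Star P: d = 4.47 kpc = 4470 pc
Star P: M = m − 5 log₁₀ d + 5 = 18.68 − 5·3.6503 + 5 = 5.428
Star Q: d = 1/p = 1/0.0948″ = 10.55 pc
Star Q: M = m − 5 log₁₀ d + 5 = 3.29 − 5·1.0232 + 5 = 3.174
ΔM = M_P − M_Q = 5.428 − (3.174) = 2.254; smaller M is more luminous → Star Q.
L ratio = 10^(0.4 |ΔM|) = 10^0.902 = 7.976

Star Q is more luminous, by a factor of 7.98.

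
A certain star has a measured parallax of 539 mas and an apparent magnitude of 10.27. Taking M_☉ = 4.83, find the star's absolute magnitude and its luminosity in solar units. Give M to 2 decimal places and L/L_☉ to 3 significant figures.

d = 1/p = 1000/539 mas = 1.855 pc
M = m − 5 log₁₀ d + 5 = 10.27 − 5·0.2684 + 5 = 13.928
M − M_☉ = 13.928 − 4.83 = 9.098
L/L_☉ = 10^(−0.4 × 9.098) = 2.295×10^-4

M ≈ 13.93; L/L_☉ ≈ 2.30×10^-4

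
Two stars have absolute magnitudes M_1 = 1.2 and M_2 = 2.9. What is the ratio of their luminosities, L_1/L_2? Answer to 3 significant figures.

L_1/L_2 ≈ 4.79

ΔM = M_1 − M_2 = -1.7
L_1/L_2 = 10^(−0.4 ΔM) = 10^0.680 = 4.786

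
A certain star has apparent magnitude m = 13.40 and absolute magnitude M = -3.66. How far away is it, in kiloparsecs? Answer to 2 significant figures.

Distance modulus: m − M = 13.40 − (-3.66) = 17.060
m − M = 5 log₁₀ d − 5
log₁₀ d = (m − M)/5 + 1 = 4.4120
d = 10^4.4120 = 25820 pc
= 25.82 kpc

d ≈ 26 kpc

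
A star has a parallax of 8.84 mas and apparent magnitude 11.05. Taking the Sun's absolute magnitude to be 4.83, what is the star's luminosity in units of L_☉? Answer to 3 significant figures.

d = 1/p = 1000/8.84 mas = 113.1 pc
M = m − 5 log₁₀ d + 5 = 11.05 − 5·2.0535 + 5 = 5.782
M − M_☉ = 5.782 − 4.83 = 0.952
L/L_☉ = 10^(−0.4 × 0.952) = 0.4160

L/L_☉ ≈ 0.416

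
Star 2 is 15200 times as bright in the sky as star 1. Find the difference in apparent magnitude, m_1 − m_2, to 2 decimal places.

m_1 − m_2 ≈ 10.45

Pogson: Δm = −2.5 log₁₀(ratio) = −2.5 log₁₀(15200) = −2.5 × 4.1818 = -10.455
Star 2 is brighter so has the smaller magnitude: m_1 − m_2 is positive.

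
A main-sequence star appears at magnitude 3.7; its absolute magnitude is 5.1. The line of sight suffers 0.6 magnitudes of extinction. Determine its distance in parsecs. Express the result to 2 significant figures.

d ≈ 4.0 pc

m − M = 5 log₁₀(d/10 pc) + A  ⇒  3.7 − (5.1) − 0.6 = 5 log₁₀(d/10)
-2.000 = 5 log₁₀(d/10)
log₁₀ d = (m − M − A)/5 + 1 = 0.6000
d = 10^0.6000 = 3.981 pc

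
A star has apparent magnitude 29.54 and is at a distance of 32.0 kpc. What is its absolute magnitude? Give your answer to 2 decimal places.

d = 32.0 kpc = 32000 pc
5 log₁₀(d/10 pc) = 5 log₁₀(32000) − 5 = 17.526
M = m − 5 log₁₀(d/10) = 29.54 − 17.526 = 12.014

M ≈ 12.01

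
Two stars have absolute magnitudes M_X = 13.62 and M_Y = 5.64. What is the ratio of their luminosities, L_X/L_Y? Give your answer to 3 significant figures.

L_X/L_Y ≈ 6.43×10^-4

ΔM = M_X − M_Y = 7.98
L_X/L_Y = 10^(−0.4 ΔM) = 10^-3.192 = 6.427×10^-4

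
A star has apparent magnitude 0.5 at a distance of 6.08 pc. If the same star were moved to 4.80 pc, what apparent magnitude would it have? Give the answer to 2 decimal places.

m ≈ -0.01

Flux ∝ 1/d², so Δm = 5 log₁₀(d₂/d₁) = 5 log₁₀(4.80/6.08) = -0.513
m₂ = m₁ + Δm = 0.5 + (-0.513) = -0.013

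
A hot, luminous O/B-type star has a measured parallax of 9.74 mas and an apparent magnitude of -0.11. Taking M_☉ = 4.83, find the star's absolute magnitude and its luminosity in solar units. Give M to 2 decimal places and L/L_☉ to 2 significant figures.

M ≈ -5.17; L/L_☉ ≈ 10000

d = 1/p = 1000/9.74 mas = 102.7 pc
M = m − 5 log₁₀ d + 5 = -0.11 − 5·2.0114 + 5 = -5.167
M − M_☉ = -5.167 − 4.83 = -9.997
L/L_☉ = 10^(−0.4 × -9.997) = 9974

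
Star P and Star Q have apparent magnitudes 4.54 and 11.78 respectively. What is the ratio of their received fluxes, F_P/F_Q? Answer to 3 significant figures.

Magnitude difference = -7.24
Flux ratio = 10^(−0.4 Δm) = 10^(−0.4 × -7.24) = 10^2.896 = 787.0

F_P/F_Q ≈ 787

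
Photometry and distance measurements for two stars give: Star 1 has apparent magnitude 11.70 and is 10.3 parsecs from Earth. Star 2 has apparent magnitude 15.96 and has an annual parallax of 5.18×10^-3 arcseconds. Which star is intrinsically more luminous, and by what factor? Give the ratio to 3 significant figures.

Star 2 is more luminous, by a factor of 6.94.

Star 1: M = m − 5 log₁₀ d + 5 = 11.70 − 5·1.0128 + 5 = 11.636
Star 2: d = 1/p = 1/5.18×10^-3″ = 193.1 pc
Star 2: M = m − 5 log₁₀ d + 5 = 15.96 − 5·2.2857 + 5 = 9.532
ΔM = M_1 − M_2 = 11.636 − (9.532) = 2.104; smaller M is more luminous → Star 2.
L ratio = 10^(0.4 |ΔM|) = 10^0.842 = 6.945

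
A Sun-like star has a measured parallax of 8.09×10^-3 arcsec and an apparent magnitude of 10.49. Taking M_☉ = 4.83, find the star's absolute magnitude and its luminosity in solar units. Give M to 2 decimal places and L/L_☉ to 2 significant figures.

d = 1/p = 1/8.09×10^-3″ = 123.6 pc
M = m − 5 log₁₀ d + 5 = 10.49 − 5·2.0921 + 5 = 5.030
M − M_☉ = 5.030 − 4.83 = 0.200
L/L_☉ = 10^(−0.4 × 0.200) = 0.8320

M ≈ 5.03; L/L_☉ ≈ 0.83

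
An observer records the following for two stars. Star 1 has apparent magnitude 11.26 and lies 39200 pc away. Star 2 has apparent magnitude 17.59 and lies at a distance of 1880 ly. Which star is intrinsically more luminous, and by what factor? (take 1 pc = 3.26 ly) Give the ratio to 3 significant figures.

Star 1: M = m − 5 log₁₀ d + 5 = 11.26 − 5·4.5933 + 5 = -6.706
Star 2: d = 1880 ly / 3.26 = 576.7 pc
Star 2: M = m − 5 log₁₀ d + 5 = 17.59 − 5·2.7609 + 5 = 8.785
ΔM = M_1 − M_2 = -6.706 − (8.785) = -15.492; smaller M is more luminous → Star 1.
L ratio = 10^(0.4 |ΔM|) = 10^6.197 = 1.573×10^6

Star 1 is more luminous, by a factor of 1.57×10^6.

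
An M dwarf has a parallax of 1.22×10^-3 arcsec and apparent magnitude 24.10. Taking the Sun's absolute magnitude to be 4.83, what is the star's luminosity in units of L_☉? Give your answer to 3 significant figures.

L/L_☉ ≈ 1.32×10^-4

d = 1/p = 1/1.22×10^-3″ = 819.7 pc
M = m − 5 log₁₀ d + 5 = 24.10 − 5·2.9136 + 5 = 14.532
M − M_☉ = 14.532 − 4.83 = 9.702
L/L_☉ = 10^(−0.4 × 9.702) = 1.316×10^-4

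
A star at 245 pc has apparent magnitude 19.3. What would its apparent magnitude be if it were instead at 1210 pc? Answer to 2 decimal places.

Flux ∝ 1/d², so Δm = 5 log₁₀(d₂/d₁) = 5 log₁₀(1210/245) = 3.468
m₂ = m₁ + Δm = 19.3 + (3.468) = 22.768

m ≈ 22.77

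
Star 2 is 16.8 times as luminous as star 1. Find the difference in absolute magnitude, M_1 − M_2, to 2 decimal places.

Pogson: ΔM = −2.5 log₁₀(ratio) = −2.5 log₁₀(16.8) = −2.5 × 1.2253 = -3.063
Star 2 is brighter so has the smaller magnitude: M_1 − M_2 is positive.

M_1 − M_2 ≈ 3.06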